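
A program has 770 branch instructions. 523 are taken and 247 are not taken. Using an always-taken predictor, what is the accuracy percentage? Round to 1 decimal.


Predictor: always-taken
Correct predictions = 523
Accuracy = 523 / 770 * 100 = 67.9%

67.9


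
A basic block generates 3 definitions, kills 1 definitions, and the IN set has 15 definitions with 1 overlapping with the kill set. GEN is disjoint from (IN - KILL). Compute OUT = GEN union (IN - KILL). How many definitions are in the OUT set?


IN - KILL: 15 - 1 = 14 surviving definitions
OUT = GEN + surviving = 3 + 14 = 17

17


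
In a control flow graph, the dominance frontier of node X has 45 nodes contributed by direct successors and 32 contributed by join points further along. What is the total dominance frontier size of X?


DF(X) = direct successor contributions + join point contributions
= 45 + 32 = 77

77


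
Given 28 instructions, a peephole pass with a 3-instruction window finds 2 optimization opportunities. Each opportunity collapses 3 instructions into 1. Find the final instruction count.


Each match removes 2 instructions.
Total removed = 2 * 2 = 4
Remaining = 28 - 4 = 24

24


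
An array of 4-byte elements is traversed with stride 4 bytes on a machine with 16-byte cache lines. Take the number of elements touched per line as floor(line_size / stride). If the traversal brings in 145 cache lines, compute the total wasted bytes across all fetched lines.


Elements per line = floor(16 / 4) = 4
Bytes used per line = 4 * 4 = 16
Wasted per line = 16 - 16 = 0
Total wasted = 0 * 145 = 0

0


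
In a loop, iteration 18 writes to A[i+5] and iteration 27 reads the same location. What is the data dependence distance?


Distance = read iteration - write iteration
= 27 - 18 = 9

9


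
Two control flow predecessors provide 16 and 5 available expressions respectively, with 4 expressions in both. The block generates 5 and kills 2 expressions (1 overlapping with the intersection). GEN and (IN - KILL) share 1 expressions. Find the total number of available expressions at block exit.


IN = intersection of predecessors = 4
IN - KILL = 4 - 1 = 3
|OUT| = |GEN| + |IN - KILL| - |GEN ∩ (IN - KILL)| = 5 + 3 - 1 = 7

7


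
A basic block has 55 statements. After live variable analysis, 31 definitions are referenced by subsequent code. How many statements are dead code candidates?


Dead code = total statements - live definitions
= 55 - 31 = 24

24


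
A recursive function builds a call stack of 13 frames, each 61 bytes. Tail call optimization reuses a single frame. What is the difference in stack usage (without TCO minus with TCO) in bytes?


Without TCO: 13 * 61 = 793 bytes
With TCO: reuse 1 frame = 61 bytes
Savings = 793 - 61 = 732

732


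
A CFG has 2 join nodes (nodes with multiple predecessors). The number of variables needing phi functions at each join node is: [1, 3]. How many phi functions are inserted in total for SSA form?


Total phi functions = sum of phi functions at each join node
= 1 + 3 = 4

4


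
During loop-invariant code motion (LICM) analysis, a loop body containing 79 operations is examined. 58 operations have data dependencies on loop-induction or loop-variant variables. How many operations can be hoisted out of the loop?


Invariant candidates = total - loop-dependent
= 79 - 58 = 21

21


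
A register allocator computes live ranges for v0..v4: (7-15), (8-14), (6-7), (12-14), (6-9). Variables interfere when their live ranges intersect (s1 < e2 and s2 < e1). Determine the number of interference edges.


Check all pairs for overlapping intervals.
Two intervals (s1,e1) and (s2,e2) overlap if s1 < e2 and s2 < e1.
v0 (7-15) vs v1..v4: overlaps v1, v3, v4 -> 3
v1 (8-14) vs v2..v4: overlaps v3, v4 -> 2
v2 (6-7) vs v3..v4: overlaps v4 -> 1
v3 (12-14) vs v4: overlaps none -> 0
Total overlapping pairs = 3 + 2 + 1 + 0 = 6

6


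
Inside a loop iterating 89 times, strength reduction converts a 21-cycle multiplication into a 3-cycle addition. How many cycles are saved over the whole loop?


Per-iteration saving = 21 - 3 = 18
Total saved = 89 * 18 = 1602

1602


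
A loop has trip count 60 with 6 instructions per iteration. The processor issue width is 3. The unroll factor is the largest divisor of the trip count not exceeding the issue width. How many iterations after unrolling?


Largest divisor of 60 <= 3 is 3
New iterations = 60 / 3 = 20

20


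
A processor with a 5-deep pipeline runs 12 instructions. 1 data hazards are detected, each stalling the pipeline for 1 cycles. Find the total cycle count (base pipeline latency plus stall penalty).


Base cycles = 5 + 12 - 1 = 16
Total stalls = 1 * 1 = 1
Total = 16 + 1 = 17

17


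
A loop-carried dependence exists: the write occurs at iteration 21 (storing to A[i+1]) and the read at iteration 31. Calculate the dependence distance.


Distance = read iteration - write iteration
= 31 - 21 = 10

10


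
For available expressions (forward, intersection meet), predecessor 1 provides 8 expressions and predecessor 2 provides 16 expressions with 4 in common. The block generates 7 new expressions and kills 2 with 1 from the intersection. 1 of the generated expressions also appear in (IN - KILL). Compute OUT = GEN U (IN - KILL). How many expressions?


IN = intersection of predecessors = 4
IN - KILL = 4 - 1 = 3
|OUT| = |GEN| + |IN - KILL| - |GEN ∩ (IN - KILL)| = 7 + 3 - 1 = 9

9


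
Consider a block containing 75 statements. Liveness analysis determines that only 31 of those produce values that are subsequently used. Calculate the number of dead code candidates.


Dead code = total statements - live definitions
= 75 - 31 = 44

44


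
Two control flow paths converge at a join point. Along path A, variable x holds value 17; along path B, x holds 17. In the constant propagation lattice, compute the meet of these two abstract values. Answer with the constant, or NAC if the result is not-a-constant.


Meet operation: if both paths give the same constant, result is that constant; if they differ, result is NAC (not-a-constant).
Path A: 17, Path B: 17 -> equal
Result: constant -> 17

17


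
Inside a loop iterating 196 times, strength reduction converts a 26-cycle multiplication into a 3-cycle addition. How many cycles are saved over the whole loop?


Per-iteration saving = 26 - 3 = 23
Total saved = 196 * 23 = 4508

4508


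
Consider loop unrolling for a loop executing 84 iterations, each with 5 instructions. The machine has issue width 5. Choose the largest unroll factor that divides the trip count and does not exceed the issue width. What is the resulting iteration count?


Largest divisor of 84 <= 5 is 4
New iterations = 84 / 4 = 21

21


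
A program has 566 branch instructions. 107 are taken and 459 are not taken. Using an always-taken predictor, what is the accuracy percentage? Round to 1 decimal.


Predictor: always-taken
Correct predictions = 107
Accuracy = 107 / 566 * 100 = 18.9%

18.9


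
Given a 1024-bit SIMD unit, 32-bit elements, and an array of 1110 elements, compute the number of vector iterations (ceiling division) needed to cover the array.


Width = 1024 / 32 = 32 elements per vector op
Iterations = ceil(1110 / 32) = 35

35


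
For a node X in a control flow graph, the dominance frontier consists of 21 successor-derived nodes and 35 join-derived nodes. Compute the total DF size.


DF(X) = direct successor contributions + join point contributions
= 21 + 35 = 56

56


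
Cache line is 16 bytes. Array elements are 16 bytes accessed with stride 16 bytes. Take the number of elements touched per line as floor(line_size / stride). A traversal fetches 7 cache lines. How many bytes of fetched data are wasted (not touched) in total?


Elements per line = floor(16 / 16) = 1
Bytes used per line = 1 * 16 = 16
Wasted per line = 16 - 16 = 0
Total wasted = 0 * 7 = 0

0


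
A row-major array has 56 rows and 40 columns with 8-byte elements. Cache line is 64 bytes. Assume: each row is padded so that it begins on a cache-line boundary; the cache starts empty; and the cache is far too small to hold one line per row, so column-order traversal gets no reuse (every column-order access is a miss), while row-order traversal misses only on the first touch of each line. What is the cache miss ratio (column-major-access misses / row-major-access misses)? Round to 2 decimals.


Each row occupies 40 * 8 = 320 bytes and starts on a line boundary, so it spans ceil(320 / 64) = 5 cache lines.
Row-major traversal misses (one per line touched): 56 * ceil(40 * 8 / 64) = 280
Column-major traversal misses (no reuse, every access misses): 56 * 40 = 2240
Ratio = 2240 / 280 = 8.0

8.0


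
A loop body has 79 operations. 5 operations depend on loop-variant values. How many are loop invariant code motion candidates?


Invariant candidates = total - loop-dependent
= 79 - 5 = 74

74


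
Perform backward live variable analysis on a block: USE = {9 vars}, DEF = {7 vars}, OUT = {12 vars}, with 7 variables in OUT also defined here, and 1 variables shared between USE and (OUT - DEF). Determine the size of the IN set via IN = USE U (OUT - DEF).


OUT - DEF: 12 - 7 = 5
|IN| = |USE| + |OUT - DEF| - |USE ∩ (OUT - DEF)| = 9 + 5 - 1 = 13

13


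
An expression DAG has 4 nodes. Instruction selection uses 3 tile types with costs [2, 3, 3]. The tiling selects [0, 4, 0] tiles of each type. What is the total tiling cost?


Total cost = sum(count_i * cost_i)
= 0*2 + 4*3 + 0*3
= 12

12


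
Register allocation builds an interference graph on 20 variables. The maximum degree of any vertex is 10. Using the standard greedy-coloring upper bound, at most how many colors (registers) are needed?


Greedy coloring never needs more than (max_degree + 1) colors: when coloring a vertex, at most max_degree neighbors are already colored.
Upper bound = 10 + 1 = 11

11


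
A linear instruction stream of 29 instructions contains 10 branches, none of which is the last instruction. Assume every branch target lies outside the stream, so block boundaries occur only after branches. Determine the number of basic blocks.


With no in-sequence branch targets, the leaders are the first instruction plus the instruction after each branch.
Number of basic blocks = branches + 1
= 10 + 1 = 11

11


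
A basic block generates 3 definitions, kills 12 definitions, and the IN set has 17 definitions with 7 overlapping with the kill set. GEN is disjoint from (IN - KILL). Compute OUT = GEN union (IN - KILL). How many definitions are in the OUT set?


IN - KILL: 17 - 7 = 10 surviving definitions
OUT = GEN + surviving = 3 + 10 = 13

13


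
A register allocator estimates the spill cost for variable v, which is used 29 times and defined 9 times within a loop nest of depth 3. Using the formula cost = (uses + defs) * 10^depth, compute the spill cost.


uses + defs = 29 + 9 = 38
10^3 = 1000
Spill cost = 38 * 1000 = 38000

38000


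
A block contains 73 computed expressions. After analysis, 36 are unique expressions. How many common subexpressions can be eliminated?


CSE count = total expressions - unique expressions
= 73 - 36 = 37

37


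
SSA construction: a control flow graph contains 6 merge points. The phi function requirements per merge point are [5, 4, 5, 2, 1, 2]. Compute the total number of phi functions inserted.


Total phi functions = sum of phi functions at each join node
= 5 + 4 + 5 + 2 + 1 + 2 = 19

19


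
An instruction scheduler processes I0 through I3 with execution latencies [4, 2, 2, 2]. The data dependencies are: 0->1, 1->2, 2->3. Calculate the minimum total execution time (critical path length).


Compute longest path through dependency graph: dist(Ik) = max over predecessors of dist + latency(Ik).
dist(I0) = latency 4 = 4
dist(I1) = dist(I0) + 2 = 4 + 2 = 6
dist(I2) = dist(I1) + 2 = 6 + 2 = 8
dist(I3) = dist(I2) + 2 = 8 + 2 = 10
Critical path = max dist = 10

10


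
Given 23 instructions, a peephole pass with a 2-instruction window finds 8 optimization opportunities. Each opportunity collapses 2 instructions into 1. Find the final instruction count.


Each match removes 1 instructions.
Total removed = 8 * 1 = 8
Remaining = 23 - 8 = 15

15


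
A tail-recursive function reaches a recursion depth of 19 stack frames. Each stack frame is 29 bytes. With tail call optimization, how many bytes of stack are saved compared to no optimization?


Without TCO: 19 * 29 = 551 bytes
With TCO: reuse 1 frame = 29 bytes
Savings = 551 - 29 = 522

522


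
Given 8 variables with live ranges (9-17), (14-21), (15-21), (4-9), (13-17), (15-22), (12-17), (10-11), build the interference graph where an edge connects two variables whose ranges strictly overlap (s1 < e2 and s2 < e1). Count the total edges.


Check all pairs for overlapping intervals.
Two intervals (s1,e1) and (s2,e2) overlap if s1 < e2 and s2 < e1.
v0 (9-17) vs v1..v7: overlaps v1, v2, v4, v5, v6, v7 -> 6
v1 (14-21) vs v2..v7: overlaps v2, v4, v5, v6 -> 4
v2 (15-21) vs v3..v7: overlaps v4, v5, v6 -> 3
v3 (4-9) vs v4..v7: overlaps none -> 0
v4 (13-17) vs v5..v7: overlaps v5, v6 -> 2
v5 (15-22) vs v6..v7: overlaps v6 -> 1
v6 (12-17) vs v7: overlaps none -> 0
Total overlapping pairs = 6 + 4 + 3 + 0 + 2 + 1 + 0 = 16

16


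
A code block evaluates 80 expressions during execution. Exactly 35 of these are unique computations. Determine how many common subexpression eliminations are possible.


CSE count = total expressions - unique expressions
= 80 - 35 = 45

45


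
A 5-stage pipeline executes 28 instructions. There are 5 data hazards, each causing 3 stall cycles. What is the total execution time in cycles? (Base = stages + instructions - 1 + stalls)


Base cycles = 5 + 28 - 1 = 32
Total stalls = 5 * 3 = 15
Total = 32 + 15 = 47

47


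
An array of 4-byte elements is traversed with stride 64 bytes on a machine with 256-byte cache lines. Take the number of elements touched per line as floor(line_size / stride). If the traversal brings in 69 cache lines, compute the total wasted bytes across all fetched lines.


Elements per line = floor(256 / 64) = 4
Bytes used per line = 4 * 4 = 16
Wasted per line = 256 - 16 = 240
Total wasted = 240 * 69 = 16560

16560


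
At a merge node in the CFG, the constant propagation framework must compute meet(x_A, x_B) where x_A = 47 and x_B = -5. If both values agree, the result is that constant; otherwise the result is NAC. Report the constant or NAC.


Meet operation: if both paths give the same constant, result is that constant; if they differ, result is NAC (not-a-constant).
Path A: 47, Path B: -5 -> differ
Result: not-a-constant -> NAC

NAC


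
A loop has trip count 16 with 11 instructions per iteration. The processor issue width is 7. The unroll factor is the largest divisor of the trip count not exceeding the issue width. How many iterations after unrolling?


Largest divisor of 16 <= 7 is 4
New iterations = 16 / 4 = 4

4


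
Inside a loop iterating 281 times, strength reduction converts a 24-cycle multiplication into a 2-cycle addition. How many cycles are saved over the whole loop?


Per-iteration saving = 24 - 2 = 22
Total saved = 281 * 22 = 6182

6182


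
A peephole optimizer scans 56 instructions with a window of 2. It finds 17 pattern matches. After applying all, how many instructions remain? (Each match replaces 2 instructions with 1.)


Each match removes 1 instructions.
Total removed = 17 * 1 = 17
Remaining = 56 - 17 = 39

39


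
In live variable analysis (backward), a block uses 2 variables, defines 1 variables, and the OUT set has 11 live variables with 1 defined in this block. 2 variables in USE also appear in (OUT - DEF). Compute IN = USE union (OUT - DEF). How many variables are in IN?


OUT - DEF: 11 - 1 = 10
|IN| = |USE| + |OUT - DEF| - |USE ∩ (OUT - DEF)| = 2 + 10 - 2 = 10

10


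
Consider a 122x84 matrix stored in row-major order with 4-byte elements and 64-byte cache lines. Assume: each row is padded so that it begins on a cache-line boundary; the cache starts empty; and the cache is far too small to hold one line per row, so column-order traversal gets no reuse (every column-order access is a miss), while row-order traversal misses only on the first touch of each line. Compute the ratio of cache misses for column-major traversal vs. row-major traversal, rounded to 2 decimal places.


Each row occupies 84 * 4 = 336 bytes and starts on a line boundary, so it spans ceil(336 / 64) = 6 cache lines.
Row-major traversal misses (one per line touched): 122 * ceil(84 * 4 / 64) = 732
Column-major traversal misses (no reuse, every access misses): 122 * 84 = 10248
Ratio = 10248 / 732 = 14.0

14.0


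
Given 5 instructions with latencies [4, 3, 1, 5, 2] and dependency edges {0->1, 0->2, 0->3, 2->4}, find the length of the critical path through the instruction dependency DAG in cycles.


Compute longest path through dependency graph: dist(Ik) = max over predecessors of dist + latency(Ik).
dist(I0) = latency 4 = 4
dist(I1) = dist(I0) + 3 = 4 + 3 = 7
dist(I2) = dist(I0) + 1 = 4 + 1 = 5
dist(I3) = dist(I0) + 5 = 4 + 5 = 9
dist(I4) = dist(I2) + 2 = 5 + 2 = 7
Critical path = max dist = 9

9


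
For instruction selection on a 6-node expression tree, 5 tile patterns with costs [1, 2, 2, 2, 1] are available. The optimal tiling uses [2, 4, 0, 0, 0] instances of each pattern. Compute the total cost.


Total cost = sum(count_i * cost_i)
= 2*1 + 4*2 + 0*2 + 0*2 + 0*1
= 10

10


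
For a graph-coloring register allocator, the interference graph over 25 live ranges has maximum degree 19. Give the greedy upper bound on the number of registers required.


Greedy coloring never needs more than (max_degree + 1) colors: when coloring a vertex, at most max_degree neighbors are already colored.
Upper bound = 19 + 1 = 20

20


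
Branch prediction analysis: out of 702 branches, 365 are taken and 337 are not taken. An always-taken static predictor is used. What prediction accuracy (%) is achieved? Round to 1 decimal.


Predictor: always-taken
Correct predictions = 365
Accuracy = 365 / 702 * 100 = 52.0%

52.0


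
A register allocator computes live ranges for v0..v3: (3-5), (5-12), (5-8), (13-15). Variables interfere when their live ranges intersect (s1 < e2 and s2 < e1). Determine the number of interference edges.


Check all pairs for overlapping intervals.
Two intervals (s1,e1) and (s2,e2) overlap if s1 < e2 and s2 < e1.
v0 (3-5) vs v1..v3: overlaps none -> 0
v1 (5-12) vs v2..v3: overlaps v2 -> 1
v2 (5-8) vs v3: overlaps none -> 0
Total overlapping pairs = 0 + 1 + 0 = 1

1


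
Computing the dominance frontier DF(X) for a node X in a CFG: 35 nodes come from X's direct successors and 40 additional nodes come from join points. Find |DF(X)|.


DF(X) = direct successor contributions + join point contributions
= 35 + 40 = 75

75


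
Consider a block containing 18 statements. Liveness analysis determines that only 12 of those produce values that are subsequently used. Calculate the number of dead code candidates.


Dead code = total statements - live definitions
= 18 - 12 = 6

6


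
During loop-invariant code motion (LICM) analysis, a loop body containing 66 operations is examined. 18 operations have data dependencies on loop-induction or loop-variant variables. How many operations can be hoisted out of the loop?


Invariant candidates = total - loop-dependent
= 66 - 18 = 48

48


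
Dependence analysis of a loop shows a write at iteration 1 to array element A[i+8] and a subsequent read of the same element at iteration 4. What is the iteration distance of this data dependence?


Distance = read iteration - write iteration
= 4 - 1 = 3

3


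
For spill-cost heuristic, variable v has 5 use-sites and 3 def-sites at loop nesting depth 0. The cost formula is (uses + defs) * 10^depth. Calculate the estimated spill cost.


uses + defs = 5 + 3 = 8
10^0 = 1
Spill cost = 8 * 1 = 8

8


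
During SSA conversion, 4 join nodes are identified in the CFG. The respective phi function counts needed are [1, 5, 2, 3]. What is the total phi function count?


Total phi functions = sum of phi functions at each join node
= 1 + 5 + 2 + 3 = 11

11


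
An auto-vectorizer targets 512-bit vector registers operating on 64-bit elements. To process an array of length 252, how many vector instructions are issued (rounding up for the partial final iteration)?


Width = 512 / 64 = 8 elements per vector op
Iterations = ceil(252 / 8) = 32

32


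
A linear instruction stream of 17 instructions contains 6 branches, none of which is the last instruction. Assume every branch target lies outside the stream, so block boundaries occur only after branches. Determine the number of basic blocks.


With no in-sequence branch targets, the leaders are the first instruction plus the instruction after each branch.
Number of basic blocks = branches + 1
= 6 + 1 = 7

7


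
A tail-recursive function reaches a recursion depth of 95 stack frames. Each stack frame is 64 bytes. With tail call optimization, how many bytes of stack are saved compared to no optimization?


Without TCO: 95 * 64 = 6080 bytes
With TCO: reuse 1 frame = 64 bytes
Savings = 6080 - 64 = 6016

6016


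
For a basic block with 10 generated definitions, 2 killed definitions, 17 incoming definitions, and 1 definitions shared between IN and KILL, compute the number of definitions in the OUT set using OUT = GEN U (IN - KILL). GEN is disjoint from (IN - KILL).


IN - KILL: 17 - 1 = 16 surviving definitions
OUT = GEN + surviving = 10 + 16 = 26

26


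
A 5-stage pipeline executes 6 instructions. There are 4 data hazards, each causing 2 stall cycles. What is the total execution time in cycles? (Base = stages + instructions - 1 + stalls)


Base cycles = 5 + 6 - 1 = 10
Total stalls = 4 * 2 = 8
Total = 10 + 8 = 18

18


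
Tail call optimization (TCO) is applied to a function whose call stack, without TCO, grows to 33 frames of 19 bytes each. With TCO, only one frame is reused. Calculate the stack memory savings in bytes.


Without TCO: 33 * 19 = 627 bytes
With TCO: reuse 1 frame = 19 bytes
Savings = 627 - 19 = 608

608


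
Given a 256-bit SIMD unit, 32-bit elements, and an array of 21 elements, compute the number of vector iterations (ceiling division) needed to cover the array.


Width = 256 / 32 = 8 elements per vector op
Iterations = ceil(21 / 8) = 3

3


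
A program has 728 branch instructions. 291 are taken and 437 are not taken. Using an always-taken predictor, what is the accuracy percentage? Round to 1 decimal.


Predictor: always-taken
Correct predictions = 291
Accuracy = 291 / 728 * 100 = 40.0%

40.0


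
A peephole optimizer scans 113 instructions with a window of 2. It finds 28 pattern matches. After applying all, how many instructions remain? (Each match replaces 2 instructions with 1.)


Each match removes 1 instructions.
Total removed = 28 * 1 = 28
Remaining = 113 - 28 = 85

85


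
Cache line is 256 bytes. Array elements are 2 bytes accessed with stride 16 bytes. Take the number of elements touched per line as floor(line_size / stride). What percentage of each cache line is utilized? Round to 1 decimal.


Elements per cache line = floor(256 / 16) = 16
Bytes used = 16 * 2 = 32
Utilization = 32 / 256 * 100 = 12.5%

12.5


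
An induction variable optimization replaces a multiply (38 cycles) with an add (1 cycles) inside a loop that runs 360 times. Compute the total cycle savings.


Per-iteration saving = 38 - 1 = 37
Total saved = 360 * 37 = 13320

13320


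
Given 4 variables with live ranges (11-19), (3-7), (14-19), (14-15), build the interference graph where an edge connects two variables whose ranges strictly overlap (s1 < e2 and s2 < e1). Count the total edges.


Check all pairs for overlapping intervals.
Two intervals (s1,e1) and (s2,e2) overlap if s1 < e2 and s2 < e1.
v0 (11-19) vs v1..v3: overlaps v2, v3 -> 2
v1 (3-7) vs v2..v3: overlaps none -> 0
v2 (14-19) vs v3: overlaps v3 -> 1
Total overlapping pairs = 2 + 0 + 1 = 3

3


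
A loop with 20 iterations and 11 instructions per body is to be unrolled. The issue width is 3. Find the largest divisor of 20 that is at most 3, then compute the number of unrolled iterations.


Largest divisor of 20 <= 3 is 2
New iterations = 20 / 2 = 10

10


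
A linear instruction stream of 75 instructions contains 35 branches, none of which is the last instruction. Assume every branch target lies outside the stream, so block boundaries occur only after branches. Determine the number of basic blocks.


With no in-sequence branch targets, the leaders are the first instruction plus the instruction after each branch.
Number of basic blocks = branches + 1
= 35 + 1 = 36

36


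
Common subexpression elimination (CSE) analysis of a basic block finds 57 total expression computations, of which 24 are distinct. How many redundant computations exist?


CSE count = total expressions - unique expressions
= 57 - 24 = 33

33


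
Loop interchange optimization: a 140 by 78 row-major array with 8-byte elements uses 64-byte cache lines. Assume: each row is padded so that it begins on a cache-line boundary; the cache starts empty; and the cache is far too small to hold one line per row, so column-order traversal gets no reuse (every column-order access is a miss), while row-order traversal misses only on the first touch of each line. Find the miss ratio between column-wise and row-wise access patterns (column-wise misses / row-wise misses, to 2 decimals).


Each row occupies 78 * 8 = 624 bytes and starts on a line boundary, so it spans ceil(624 / 64) = 10 cache lines.
Row-major traversal misses (one per line touched): 140 * ceil(78 * 8 / 64) = 1400
Column-major traversal misses (no reuse, every access misses): 140 * 78 = 10920
Ratio = 10920 / 1400 = 7.8

7.8


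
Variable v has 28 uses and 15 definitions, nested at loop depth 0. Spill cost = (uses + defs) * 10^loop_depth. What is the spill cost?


uses + defs = 28 + 15 = 43
10^0 = 1
Spill cost = 43 * 1 = 43

43


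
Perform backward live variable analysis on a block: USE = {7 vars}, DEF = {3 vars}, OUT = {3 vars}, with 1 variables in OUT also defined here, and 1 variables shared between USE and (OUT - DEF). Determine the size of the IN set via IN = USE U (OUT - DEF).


OUT - DEF: 3 - 1 = 2
|IN| = |USE| + |OUT - DEF| - |USE ∩ (OUT - DEF)| = 7 + 2 - 1 = 8

8


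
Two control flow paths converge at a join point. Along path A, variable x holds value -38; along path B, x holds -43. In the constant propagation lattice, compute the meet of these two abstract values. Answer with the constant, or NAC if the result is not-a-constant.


Meet operation: if both paths give the same constant, result is that constant; if they differ, result is NAC (not-a-constant).
Path A: -38, Path B: -43 -> differ
Result: not-a-constant -> NAC

NAC


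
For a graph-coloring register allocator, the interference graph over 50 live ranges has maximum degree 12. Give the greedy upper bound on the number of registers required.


Greedy coloring never needs more than (max_degree + 1) colors: when coloring a vertex, at most max_degree neighbors are already colored.
Upper bound = 12 + 1 = 13

13


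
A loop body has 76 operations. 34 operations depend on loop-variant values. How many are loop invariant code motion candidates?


Invariant candidates = total - loop-dependent
= 76 - 34 = 42

42


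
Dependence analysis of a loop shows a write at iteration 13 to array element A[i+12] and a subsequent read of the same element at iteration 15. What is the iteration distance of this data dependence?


Distance = read iteration - write iteration
= 15 - 13 = 2

2


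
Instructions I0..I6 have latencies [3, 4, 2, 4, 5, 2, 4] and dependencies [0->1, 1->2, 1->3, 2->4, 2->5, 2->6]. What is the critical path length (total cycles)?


Compute longest path through dependency graph: dist(Ik) = max over predecessors of dist + latency(Ik).
dist(I0) = latency 3 = 3
dist(I1) = dist(I0) + 4 = 3 + 4 = 7
dist(I2) = dist(I1) + 2 = 7 + 2 = 9
dist(I3) = dist(I1) + 4 = 7 + 4 = 11
dist(I4) = dist(I2) + 5 = 9 + 5 = 14
dist(I5) = dist(I2) + 2 = 9 + 2 = 11
dist(I6) = dist(I2) + 4 = 9 + 4 = 13
Critical path = max dist = 14

14


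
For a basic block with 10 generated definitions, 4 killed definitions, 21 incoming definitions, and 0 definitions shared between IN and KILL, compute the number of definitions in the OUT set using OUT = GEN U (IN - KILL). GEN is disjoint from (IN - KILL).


IN - KILL: 21 - 0 = 21 surviving definitions
OUT = GEN + surviving = 10 + 21 = 31

31


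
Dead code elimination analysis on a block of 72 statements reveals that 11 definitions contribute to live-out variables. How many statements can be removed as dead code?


Dead code = total statements - live definitions
= 72 - 11 = 61

61


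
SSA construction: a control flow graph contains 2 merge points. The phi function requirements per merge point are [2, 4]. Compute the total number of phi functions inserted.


Total phi functions = sum of phi functions at each join node
= 2 + 4 = 6

6


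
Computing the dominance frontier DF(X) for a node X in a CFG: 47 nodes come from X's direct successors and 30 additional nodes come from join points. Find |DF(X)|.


DF(X) = direct successor contributions + join point contributions
= 47 + 30 = 77

77


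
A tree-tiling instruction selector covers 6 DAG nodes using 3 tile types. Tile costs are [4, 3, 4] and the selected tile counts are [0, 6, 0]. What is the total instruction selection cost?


Total cost = sum(count_i * cost_i)
= 0*4 + 6*3 + 0*4
= 18

18


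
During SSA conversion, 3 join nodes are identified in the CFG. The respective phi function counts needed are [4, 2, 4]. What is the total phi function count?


Total phi functions = sum of phi functions at each join node
= 4 + 2 + 4 = 10

10


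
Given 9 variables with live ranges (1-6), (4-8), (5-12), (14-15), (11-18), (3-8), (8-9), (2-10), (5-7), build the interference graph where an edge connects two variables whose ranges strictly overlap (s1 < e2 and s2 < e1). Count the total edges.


Check all pairs for overlapping intervals.
Two intervals (s1,e1) and (s2,e2) overlap if s1 < e2 and s2 < e1.
v0 (1-6) vs v1..v8: overlaps v1, v2, v5, v7, v8 -> 5
v1 (4-8) vs v2..v8: overlaps v2, v5, v7, v8 -> 4
v2 (5-12) vs v3..v8: overlaps v4, v5, v6, v7, v8 -> 5
v3 (14-15) vs v4..v8: overlaps v4 -> 1
v4 (11-18) vs v5..v8: overlaps none -> 0
v5 (3-8) vs v6..v8: overlaps v7, v8 -> 2
v6 (8-9) vs v7..v8: overlaps v7 -> 1
v7 (2-10) vs v8: overlaps v8 -> 1
Total overlapping pairs = 5 + 4 + 5 + 1 + 0 + 2 + 1 + 1 = 19

19


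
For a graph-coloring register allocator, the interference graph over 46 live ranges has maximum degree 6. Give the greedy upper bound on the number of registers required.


Greedy coloring never needs more than (max_degree + 1) colors: when coloring a vertex, at most max_degree neighbors are already colored.
Upper bound = 6 + 1 = 7

7


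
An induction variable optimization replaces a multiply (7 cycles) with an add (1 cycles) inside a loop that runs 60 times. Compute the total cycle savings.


Per-iteration saving = 7 - 1 = 6
Total saved = 60 * 6 = 360

360


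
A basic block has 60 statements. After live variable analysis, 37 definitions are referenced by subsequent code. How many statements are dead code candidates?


Dead code = total statements - live definitions
= 60 - 37 = 23

23


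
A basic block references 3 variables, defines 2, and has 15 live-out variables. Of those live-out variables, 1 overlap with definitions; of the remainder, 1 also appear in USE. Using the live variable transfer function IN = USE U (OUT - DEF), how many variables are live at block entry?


OUT - DEF: 15 - 1 = 14
|IN| = |USE| + |OUT - DEF| - |USE ∩ (OUT - DEF)| = 3 + 14 - 1 = 16

16


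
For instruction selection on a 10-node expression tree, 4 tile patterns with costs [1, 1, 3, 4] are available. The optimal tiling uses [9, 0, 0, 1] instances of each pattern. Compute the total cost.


Total cost = sum(count_i * cost_i)
= 9*1 + 0*1 + 0*3 + 1*4
= 13

13


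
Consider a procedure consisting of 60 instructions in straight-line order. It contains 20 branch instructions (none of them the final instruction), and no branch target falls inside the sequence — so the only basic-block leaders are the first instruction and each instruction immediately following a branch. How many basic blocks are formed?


With no in-sequence branch targets, the leaders are the first instruction plus the instruction after each branch.
Number of basic blocks = branches + 1
= 20 + 1 = 21

21


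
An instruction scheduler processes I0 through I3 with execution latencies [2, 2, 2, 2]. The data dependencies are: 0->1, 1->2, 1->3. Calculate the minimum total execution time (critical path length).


Compute longest path through dependency graph: dist(Ik) = max over predecessors of dist + latency(Ik).
dist(I0) = latency 2 = 2
dist(I1) = dist(I0) + 2 = 2 + 2 = 4
dist(I2) = dist(I1) + 2 = 4 + 2 = 6
dist(I3) = dist(I1) + 2 = 4 + 2 = 6
Critical path = max dist = 6

6


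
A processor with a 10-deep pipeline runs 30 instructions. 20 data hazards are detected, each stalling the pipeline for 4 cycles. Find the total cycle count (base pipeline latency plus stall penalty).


Base cycles = 10 + 30 - 1 = 39
Total stalls = 20 * 4 = 80
Total = 39 + 80 = 119

119


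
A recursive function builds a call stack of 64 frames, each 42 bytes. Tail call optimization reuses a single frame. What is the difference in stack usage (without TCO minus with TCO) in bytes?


Without TCO: 64 * 42 = 2688 bytes
With TCO: reuse 1 frame = 42 bytes
Savings = 2688 - 42 = 2646

2646


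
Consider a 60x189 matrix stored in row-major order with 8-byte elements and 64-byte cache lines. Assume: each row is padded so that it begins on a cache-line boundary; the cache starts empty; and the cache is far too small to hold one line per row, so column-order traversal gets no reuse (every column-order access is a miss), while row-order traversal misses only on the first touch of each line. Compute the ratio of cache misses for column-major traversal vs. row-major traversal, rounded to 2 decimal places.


Each row occupies 189 * 8 = 1512 bytes and starts on a line boundary, so it spans ceil(1512 / 64) = 24 cache lines.
Row-major traversal misses (one per line touched): 60 * ceil(189 * 8 / 64) = 1440
Column-major traversal misses (no reuse, every access misses): 60 * 189 = 11340
Ratio = 11340 / 1440 = 7.88

7.88


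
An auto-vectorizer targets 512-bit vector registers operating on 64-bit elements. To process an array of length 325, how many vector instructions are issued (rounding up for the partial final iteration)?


Width = 512 / 64 = 8 elements per vector op
Iterations = ceil(325 / 8) = 41

41


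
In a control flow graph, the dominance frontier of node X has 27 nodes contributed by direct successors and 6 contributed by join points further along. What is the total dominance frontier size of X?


DF(X) = direct successor contributions + join point contributions
= 27 + 6 = 33

33


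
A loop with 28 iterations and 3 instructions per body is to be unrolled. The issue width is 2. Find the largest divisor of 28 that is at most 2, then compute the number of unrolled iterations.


Largest divisor of 28 <= 2 is 2
New iterations = 28 / 2 = 14

14


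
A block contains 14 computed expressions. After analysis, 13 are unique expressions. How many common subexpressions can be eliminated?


CSE count = total expressions - unique expressions
= 14 - 13 = 1

1


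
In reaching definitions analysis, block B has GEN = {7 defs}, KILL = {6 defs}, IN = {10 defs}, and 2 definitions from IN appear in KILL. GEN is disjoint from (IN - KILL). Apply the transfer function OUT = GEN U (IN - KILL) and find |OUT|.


IN - KILL: 10 - 2 = 8 surviving definitions
OUT = GEN + surviving = 7 + 8 = 15

15


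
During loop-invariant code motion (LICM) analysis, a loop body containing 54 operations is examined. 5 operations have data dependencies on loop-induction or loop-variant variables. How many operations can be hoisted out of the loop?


Invariant candidates = total - loop-dependent
= 54 - 5 = 49

49


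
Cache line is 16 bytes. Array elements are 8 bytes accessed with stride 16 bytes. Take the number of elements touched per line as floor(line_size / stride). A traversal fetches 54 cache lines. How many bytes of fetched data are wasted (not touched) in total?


Elements per line = floor(16 / 16) = 1
Bytes used per line = 1 * 8 = 8
Wasted per line = 16 - 8 = 8
Total wasted = 8 * 54 = 432

432


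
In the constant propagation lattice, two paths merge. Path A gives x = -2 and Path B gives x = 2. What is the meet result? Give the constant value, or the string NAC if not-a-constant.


Meet operation: if both paths give the same constant, result is that constant; if they differ, result is NAC (not-a-constant).
Path A: -2, Path B: 2 -> differ
Result: not-a-constant -> NAC

NAC


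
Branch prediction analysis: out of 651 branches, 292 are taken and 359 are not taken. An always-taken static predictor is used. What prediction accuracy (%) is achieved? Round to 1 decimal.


Predictor: always-taken
Correct predictions = 292
Accuracy = 292 / 651 * 100 = 44.9%

44.9


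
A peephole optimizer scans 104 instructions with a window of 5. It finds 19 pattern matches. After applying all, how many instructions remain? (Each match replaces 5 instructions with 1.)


Each match removes 4 instructions.
Total removed = 19 * 4 = 76
Remaining = 104 - 76 = 28

28


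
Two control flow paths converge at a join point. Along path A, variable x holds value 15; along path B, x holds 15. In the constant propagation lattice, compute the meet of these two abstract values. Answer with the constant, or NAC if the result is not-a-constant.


Meet operation: if both paths give the same constant, result is that constant; if they differ, result is NAC (not-a-constant).
Path A: 15, Path B: 15 -> equal
Result: constant -> 15

15


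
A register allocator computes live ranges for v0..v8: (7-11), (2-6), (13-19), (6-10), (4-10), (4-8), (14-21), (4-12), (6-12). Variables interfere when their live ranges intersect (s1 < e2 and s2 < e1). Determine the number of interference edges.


Check all pairs for overlapping intervals.
Two intervals (s1,e1) and (s2,e2) overlap if s1 < e2 and s2 < e1.
v0 (7-11) vs v1..v8: overlaps v3, v4, v5, v7, v8 -> 5
v1 (2-6) vs v2..v8: overlaps v4, v5, v7 -> 3
v2 (13-19) vs v3..v8: overlaps v6 -> 1
v3 (6-10) vs v4..v8: overlaps v4, v5, v7, v8 -> 4
v4 (4-10) vs v5..v8: overlaps v5, v7, v8 -> 3
v5 (4-8) vs v6..v8: overlaps v7, v8 -> 2
v6 (14-21) vs v7..v8: overlaps none -> 0
v7 (4-12) vs v8: overlaps v8 -> 1
Total overlapping pairs = 5 + 3 + 1 + 4 + 3 + 2 + 0 + 1 = 19

19


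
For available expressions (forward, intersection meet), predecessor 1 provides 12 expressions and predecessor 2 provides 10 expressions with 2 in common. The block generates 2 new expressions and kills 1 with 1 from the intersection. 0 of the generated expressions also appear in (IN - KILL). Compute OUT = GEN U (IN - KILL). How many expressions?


IN = intersection of predecessors = 2
IN - KILL = 2 - 1 = 1
|OUT| = |GEN| + |IN - KILL| - |GEN ∩ (IN - KILL)| = 2 + 1 - 0 = 3

3


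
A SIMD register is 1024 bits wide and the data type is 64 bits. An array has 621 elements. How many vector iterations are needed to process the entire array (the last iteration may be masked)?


Width = 1024 / 64 = 16 elements per vector op
Iterations = ceil(621 / 16) = 39

39


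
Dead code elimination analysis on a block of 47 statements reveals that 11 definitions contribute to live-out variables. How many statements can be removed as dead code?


Dead code = total statements - live definitions
= 47 - 11 = 36

36
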